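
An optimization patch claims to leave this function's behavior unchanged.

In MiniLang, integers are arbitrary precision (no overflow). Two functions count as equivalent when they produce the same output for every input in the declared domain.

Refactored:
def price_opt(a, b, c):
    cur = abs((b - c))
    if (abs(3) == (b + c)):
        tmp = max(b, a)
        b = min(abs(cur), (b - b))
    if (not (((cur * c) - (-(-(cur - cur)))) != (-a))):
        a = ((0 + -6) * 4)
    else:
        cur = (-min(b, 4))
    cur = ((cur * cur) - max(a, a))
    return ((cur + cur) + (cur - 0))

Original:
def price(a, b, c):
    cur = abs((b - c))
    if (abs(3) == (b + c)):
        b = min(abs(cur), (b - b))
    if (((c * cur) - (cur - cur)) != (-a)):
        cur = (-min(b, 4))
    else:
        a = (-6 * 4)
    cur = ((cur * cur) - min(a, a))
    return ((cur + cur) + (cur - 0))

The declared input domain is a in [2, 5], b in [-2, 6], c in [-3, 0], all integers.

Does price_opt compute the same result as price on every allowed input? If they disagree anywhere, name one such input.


The one real change (`min(a, a)` became `max(a, a)`) has no effect anywhere in the declared ranges.
As a probe, take a=3, b=-2, c=-1: price runs cur becomes 1; next (abs(3) == (b + c)) evaluates to false; next (((c * cur) - (cur - cur)) != (-a)) evaluates to true; next cur becomes 2; next cur becomes 1; next final value 3; price_opt runs cur becomes 1; next (abs(3) == (b + c)) evaluates to false; next (not (((cur * c) - (-(-(cur - cur)))) != (-a))) evaluates to false; next cur becomes 2; next cur becomes 1; next final value 3; both end at 3.
Across all 144 domain points the two functions coincide.
verdict: equivalent


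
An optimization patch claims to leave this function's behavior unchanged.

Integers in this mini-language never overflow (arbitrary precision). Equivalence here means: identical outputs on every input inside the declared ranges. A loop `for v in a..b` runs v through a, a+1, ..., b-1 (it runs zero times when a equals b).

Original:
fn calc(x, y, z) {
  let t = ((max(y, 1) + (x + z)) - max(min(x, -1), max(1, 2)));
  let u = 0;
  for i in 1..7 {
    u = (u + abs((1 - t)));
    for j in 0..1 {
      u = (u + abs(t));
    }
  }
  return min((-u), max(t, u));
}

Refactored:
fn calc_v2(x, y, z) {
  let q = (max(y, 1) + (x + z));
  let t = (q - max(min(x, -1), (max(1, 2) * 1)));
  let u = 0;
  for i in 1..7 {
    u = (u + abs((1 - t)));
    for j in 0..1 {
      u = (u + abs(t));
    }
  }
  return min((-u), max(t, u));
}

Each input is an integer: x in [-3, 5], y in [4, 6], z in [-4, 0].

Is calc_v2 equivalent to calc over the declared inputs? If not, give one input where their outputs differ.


Equivalent — the differences include local variable names differ, plus constant usage differs, plus statement counts differ, plus arithmetic usage differs, yet no declared input distinguishes the two.
Spot check at x=3, y=5, z=-1 — calc: t=5, then u=0, then (i=1), then u=4, then (j=0), then u=9, then (i=2), then u=13, then (j=0), then u=18, then (i=3), then u=22, then (j=0), then u=27, then (i=4), then u=31, then (j=0), then u=36, then (i=5), then u=40, then (j=0), then u=45, then (i=6), then u=49, then (j=0), then u=54, then returns -54. calc_v2: q=7, then t=5, then u=0, then (i=1), then u=4, then (j=0), then u=9, then (i=2), then u=13, then (j=0), then u=18, then (i=3), then u=22, then (j=0), then u=27, then (i=4), then u=31, then (j=0), then u=36, then (i=5), then u=40, then (j=0), then u=45, then (i=6), then u=49, then (j=0), then u=54, then returns -54. Both give -54.
Sweeping the whole domain (135 inputs) finds no disagreement.
verdict: equivalent


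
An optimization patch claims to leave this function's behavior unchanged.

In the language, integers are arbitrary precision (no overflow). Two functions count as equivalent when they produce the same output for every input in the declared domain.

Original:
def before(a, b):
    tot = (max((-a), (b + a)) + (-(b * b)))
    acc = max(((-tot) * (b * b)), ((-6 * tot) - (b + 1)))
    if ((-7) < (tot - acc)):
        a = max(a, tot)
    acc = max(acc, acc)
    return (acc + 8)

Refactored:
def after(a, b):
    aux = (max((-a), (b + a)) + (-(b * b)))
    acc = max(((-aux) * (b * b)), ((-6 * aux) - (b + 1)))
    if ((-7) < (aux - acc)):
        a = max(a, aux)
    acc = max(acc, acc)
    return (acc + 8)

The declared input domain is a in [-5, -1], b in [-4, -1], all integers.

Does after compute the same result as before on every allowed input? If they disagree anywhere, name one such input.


Although local variable names differ, 20/20 inputs agree.
verdict: equivalent


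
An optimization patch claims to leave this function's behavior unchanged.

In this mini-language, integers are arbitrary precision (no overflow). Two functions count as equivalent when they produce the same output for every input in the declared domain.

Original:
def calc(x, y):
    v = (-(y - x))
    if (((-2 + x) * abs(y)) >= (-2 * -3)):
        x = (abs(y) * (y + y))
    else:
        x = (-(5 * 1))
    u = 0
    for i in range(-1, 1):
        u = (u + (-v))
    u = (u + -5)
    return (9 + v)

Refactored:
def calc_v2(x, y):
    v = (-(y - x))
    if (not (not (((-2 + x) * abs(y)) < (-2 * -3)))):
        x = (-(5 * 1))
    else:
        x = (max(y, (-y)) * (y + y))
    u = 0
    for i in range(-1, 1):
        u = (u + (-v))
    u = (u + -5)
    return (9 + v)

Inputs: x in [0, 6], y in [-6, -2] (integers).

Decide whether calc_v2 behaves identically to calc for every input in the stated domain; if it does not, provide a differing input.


Changes here: min/max/abs usage differs; also boolean connective usage differs; also comparison usage differs; the full 35-point sweep finds no disagreement.
verdict: equivalent


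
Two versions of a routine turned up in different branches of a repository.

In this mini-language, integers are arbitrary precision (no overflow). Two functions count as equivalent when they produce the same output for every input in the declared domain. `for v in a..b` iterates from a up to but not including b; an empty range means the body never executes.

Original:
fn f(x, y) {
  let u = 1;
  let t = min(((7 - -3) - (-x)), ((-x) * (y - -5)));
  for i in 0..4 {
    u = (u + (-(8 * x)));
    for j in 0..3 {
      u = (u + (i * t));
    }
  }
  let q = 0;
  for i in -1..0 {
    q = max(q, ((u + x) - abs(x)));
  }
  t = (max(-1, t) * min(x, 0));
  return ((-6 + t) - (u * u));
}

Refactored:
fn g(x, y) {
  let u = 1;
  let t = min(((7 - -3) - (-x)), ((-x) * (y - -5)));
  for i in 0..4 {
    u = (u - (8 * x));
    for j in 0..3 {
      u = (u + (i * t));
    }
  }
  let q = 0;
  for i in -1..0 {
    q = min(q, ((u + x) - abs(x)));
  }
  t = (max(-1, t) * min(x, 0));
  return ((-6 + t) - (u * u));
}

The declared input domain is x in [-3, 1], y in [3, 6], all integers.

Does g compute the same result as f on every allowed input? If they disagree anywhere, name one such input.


Although `max(q, ((u + x) - abs(x)))` became `min(q, ((u + x) - abs(x)))`, no input in the stated domain can expose it.
Tracing x=1, y=5: f: u := 1 | t := -10 | iter i=0: | u := -7 | iter j=0: | u := -7 | iter j=1: | u := -7 | iter j=2: | u := -7 | iter i=1: | u := -15 | iter j=0: | u := -25 | iter j=1: | u := -35 | iter j=2: | u := -45 | iter i=2: | u := -53 | iter j=0: | u := -73 | iter j=1: | u := -93 | iter j=2: | u := -113 | iter i=3: | u := -121 | iter j=0: | u := -151 | iter j=1: | u := -181 | iter j=2: | u := -211 | q := 0 | iter i=-1: | q := 0 | t := 0 | result -44527 | g: u := 1 | t := -10 | iter i=0: | u := -7 | iter j=0: | u := -7 | iter j=1: | u := -7 | iter j=2: | u := -7 | iter i=1: | u := -15 | iter j=0: | u := -25 | iter j=1: | u := -35 | iter j=2: | u := -45 | iter i=2: | u := -53 | iter j=0: | u := -73 | iter j=1: | u := -93 | iter j=2: | u := -113 | iter i=3: | u := -121 | iter j=0: | u := -151 | iter j=1: | u := -181 | iter j=2: | u := -211 | q := 0 | iter i=-1: | q := -211 | t := 0 | result -44527 — matching result -44527.
Sweeping the whole domain (20 inputs) finds no disagreement.
verdict: equivalent


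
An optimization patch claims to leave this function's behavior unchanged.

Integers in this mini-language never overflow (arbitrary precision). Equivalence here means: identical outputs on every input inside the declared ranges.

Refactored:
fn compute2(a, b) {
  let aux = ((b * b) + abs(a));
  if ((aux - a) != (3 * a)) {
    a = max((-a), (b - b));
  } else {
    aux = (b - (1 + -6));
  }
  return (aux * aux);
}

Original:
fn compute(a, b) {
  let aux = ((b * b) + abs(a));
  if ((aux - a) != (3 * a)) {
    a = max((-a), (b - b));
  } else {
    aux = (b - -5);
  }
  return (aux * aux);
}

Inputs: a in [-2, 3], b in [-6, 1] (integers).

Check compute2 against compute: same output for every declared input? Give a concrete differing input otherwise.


The two versions differ — the changes include arithmetic usage differs; constant usage differs.
As a probe, take a=3, b=-2: compute runs aux := 7 | ((aux - a) != (3 * a)): true | a := 0 | result 49; compute2 runs aux := 7 | ((aux - a) != (3 * a)): true | a := 0 | result 49; both end at 49.
An exhaustive pass over the 48 declared inputs shows identical outputs.
verdict: equivalent


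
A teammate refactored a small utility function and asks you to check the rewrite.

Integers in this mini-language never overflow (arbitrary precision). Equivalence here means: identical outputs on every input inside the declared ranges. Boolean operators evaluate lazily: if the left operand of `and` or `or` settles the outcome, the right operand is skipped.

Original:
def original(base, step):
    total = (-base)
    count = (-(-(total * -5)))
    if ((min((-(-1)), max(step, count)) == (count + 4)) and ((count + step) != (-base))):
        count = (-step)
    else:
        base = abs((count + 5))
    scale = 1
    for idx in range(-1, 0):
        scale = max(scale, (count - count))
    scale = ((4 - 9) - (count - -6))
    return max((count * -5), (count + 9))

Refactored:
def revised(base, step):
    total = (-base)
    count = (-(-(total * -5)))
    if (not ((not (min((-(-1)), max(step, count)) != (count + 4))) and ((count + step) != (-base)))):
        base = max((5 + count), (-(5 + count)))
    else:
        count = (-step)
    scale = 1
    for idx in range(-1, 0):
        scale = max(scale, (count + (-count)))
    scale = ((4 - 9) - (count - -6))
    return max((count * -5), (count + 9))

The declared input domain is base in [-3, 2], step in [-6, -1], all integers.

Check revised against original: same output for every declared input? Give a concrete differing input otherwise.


This is a faithful refactor — min/max/abs usage differs; also comparison usage differs; also boolean connective usage differs; also constant usage differs; also arithmetic usage differs, but the computed results match everywhere.
Spot check at base=-2, step=-5 — original: total=2, then count=-10, then ((min((-(-1)), max(step, count)) == (count + 4)) and ((count + step) != (-base))) is false, then base=5, then scale=1, then (idx=-1), then scale=1, then scale=-1, then returns 50. revised: total=2, then count=-10, then (not ((not (min((-(-1)), max(step, count)) != (count + 4))) and ((count + step) != (-base)))) is true, then base=5, then scale=1, then (idx=-1), then scale=1, then scale=-1, then returns 50. Both give 50.
Every one of the 36 inputs gives matching results.
verdict: equivalent


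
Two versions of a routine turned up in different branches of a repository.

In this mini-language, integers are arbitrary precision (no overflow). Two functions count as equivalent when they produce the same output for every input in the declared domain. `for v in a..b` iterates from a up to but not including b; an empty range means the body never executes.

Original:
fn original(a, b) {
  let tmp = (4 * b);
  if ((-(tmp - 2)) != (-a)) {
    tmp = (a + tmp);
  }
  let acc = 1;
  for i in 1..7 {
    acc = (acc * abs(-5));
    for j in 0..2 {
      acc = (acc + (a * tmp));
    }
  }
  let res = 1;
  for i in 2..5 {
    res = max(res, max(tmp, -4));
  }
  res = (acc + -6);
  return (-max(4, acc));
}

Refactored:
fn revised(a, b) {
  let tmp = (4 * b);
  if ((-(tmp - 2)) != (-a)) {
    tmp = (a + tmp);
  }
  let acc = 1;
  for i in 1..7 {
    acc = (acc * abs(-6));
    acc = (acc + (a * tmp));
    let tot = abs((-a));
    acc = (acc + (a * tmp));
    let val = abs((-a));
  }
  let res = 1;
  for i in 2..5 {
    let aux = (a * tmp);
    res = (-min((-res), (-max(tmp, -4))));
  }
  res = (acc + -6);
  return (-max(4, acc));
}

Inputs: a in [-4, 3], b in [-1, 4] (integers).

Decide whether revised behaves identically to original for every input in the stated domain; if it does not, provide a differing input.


The rewrite breaks on a=-4, b=-1, where the results are -265609 and -643840.
original: tmp becomes -4; next ((-(tmp - 2)) != (-a)) evaluates to true; next tmp becomes -8; next acc becomes 1; next at i=1:; next acc becomes 5; next at j=0:; next acc becomes 37; next at j=1:; next acc becomes 69; next at i=2:; next acc becomes 345; next at j=0:; next acc becomes 377; next at j=1:; next acc becomes 409; next at i=3:; next acc becomes 2045; next at j=0:; next acc becomes 2077; next at j=1:; next acc becomes 2109; next at i=4:; next acc becomes 10545; next at j=0:; next acc becomes 10577; next at j=1:; next acc becomes 10609; next at i=5:; next acc becomes 53045; next at j=0:; next acc becomes 53077; next at j=1:; next acc becomes 53109; next at i=6:; next acc becomes 265545; next at j=0:; next acc becomes 265577; next at j=1:; next acc becomes 265609; next res becomes 1; next at i=2:; next res becomes 1; next at i=3:; next res becomes 1; next at i=4:; next res becomes 1; next res becomes 265603; next final value -265609
revised: tmp becomes -4; next ((-(tmp - 2)) != (-a)) evaluates to true; next tmp becomes -8; next acc becomes 1; next at i=1:; next acc becomes 6; next acc becomes 38; next tot becomes 4; next acc becomes 70; next val becomes 4; next at i=2:; next acc becomes 420; next acc becomes 452; next tot becomes 4; next acc becomes 484; next val becomes 4; next at i=3:; next acc becomes 2904; next acc becomes 2936; next tot becomes 4; next acc becomes 2968; next val becomes 4; next at i=4:; next acc becomes 17808; next acc becomes 17840; next tot becomes 4; next acc becomes 17872; next val becomes 4; next at i=5:; next acc becomes 107232; next acc becomes 107264; next tot becomes 4; next acc becomes 107296; next val becomes 4; next at i=6:; next acc becomes 643776; next acc becomes 643808; next tot becomes 4; next acc becomes 643840; next val becomes 4; next res becomes 1; next at i=2:; next aux becomes 32; next res becomes 1; next at i=3:; next aux becomes 32; next res becomes 1; next at i=4:; next aux becomes 32; next res becomes 1; next res becomes 643834; next final value -643840
verdict: not equivalent; witness: a=-4, b=-1


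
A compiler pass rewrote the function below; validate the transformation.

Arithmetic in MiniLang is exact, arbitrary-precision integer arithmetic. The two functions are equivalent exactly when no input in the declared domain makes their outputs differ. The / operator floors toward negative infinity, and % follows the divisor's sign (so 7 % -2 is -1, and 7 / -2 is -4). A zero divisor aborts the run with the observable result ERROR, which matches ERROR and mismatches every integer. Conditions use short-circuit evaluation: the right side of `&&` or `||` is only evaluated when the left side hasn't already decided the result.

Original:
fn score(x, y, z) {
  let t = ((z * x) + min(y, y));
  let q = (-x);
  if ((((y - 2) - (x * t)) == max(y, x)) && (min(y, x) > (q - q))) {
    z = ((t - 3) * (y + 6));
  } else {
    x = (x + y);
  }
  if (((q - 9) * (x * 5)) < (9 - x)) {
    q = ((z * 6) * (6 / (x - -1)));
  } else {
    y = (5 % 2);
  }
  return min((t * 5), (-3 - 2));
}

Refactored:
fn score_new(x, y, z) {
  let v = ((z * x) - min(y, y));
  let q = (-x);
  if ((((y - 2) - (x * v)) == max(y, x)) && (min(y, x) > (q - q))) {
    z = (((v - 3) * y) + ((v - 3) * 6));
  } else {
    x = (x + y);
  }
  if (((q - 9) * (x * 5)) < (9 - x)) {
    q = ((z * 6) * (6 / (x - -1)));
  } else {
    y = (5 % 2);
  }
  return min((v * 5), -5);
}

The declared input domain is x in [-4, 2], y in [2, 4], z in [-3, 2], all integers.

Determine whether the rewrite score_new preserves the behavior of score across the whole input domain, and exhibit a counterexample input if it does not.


Run the pair on x=-4, y=2, z=0.
score: t=2, then q=4, then ((((y - 2) - (x * t)) == max(y, x)) && (min(y, x) > (q - q))) is false, then x=-2, then (((q - 9) * (x * 5)) < (9 - x)) is false, then y=1, then returns -5
score_new: v=-2, then q=4, then ((((y - 2) - (x * v)) == max(y, x)) && (min(y, x) > (q - q))) is false, then x=-2, then (((q - 9) * (x * 5)) < (9 - x)) is false, then y=1, then returns -10
-5 != -10, so the rewrite changes behavior.
verdict: not equivalent; witness: x=-4, y=2, z=0


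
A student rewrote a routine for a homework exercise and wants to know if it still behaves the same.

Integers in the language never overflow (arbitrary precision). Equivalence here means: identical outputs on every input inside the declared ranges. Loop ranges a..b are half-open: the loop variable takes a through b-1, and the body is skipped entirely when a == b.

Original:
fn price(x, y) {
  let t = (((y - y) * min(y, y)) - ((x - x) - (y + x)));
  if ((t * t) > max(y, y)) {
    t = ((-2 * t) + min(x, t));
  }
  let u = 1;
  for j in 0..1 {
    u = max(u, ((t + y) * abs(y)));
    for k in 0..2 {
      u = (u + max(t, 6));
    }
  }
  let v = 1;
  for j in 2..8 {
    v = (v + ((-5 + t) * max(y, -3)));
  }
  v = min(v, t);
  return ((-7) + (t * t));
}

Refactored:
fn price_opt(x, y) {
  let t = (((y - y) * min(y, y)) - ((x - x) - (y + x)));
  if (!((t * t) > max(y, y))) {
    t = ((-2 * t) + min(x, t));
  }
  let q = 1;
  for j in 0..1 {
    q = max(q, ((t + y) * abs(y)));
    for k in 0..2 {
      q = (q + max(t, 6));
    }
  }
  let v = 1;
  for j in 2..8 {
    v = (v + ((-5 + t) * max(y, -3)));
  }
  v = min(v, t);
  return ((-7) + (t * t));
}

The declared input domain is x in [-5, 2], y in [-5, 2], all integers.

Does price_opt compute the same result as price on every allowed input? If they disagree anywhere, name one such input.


There is a counterexample at x=-5, y=1: 2 on one side, 9 on the other.
price: t becomes -4; next ((t * t) > max(y, y)) evaluates to true; next t becomes 3; next u becomes 1; next at j=0:; next u becomes 4; next at k=0:; next u becomes 10; next at k=1:; next u becomes 16; next v becomes 1; next at j=2:; next v becomes -1; next at j=3:; next v becomes -3; next at j=4:; next v becomes -5; next at j=5:; next v becomes -7; next at j=6:; next v becomes -9; next at j=7:; next v becomes -11; next v becomes -11; next final value 2
price_opt: t becomes -4; next (!((t * t) > max(y, y))) evaluates to false; next q becomes 1; next at j=0:; next q becomes 1; next at k=0:; next q becomes 7; next at k=1:; next q becomes 13; next v becomes 1; next at j=2:; next v becomes -8; next at j=3:; next v becomes -17; next at j=4:; next v becomes -26; next at j=5:; next v becomes -35; next at j=6:; next v becomes -44; next at j=7:; next v becomes -53; next v becomes -53; next final value 9
verdict: not equivalent; witness: x=-5, y=1


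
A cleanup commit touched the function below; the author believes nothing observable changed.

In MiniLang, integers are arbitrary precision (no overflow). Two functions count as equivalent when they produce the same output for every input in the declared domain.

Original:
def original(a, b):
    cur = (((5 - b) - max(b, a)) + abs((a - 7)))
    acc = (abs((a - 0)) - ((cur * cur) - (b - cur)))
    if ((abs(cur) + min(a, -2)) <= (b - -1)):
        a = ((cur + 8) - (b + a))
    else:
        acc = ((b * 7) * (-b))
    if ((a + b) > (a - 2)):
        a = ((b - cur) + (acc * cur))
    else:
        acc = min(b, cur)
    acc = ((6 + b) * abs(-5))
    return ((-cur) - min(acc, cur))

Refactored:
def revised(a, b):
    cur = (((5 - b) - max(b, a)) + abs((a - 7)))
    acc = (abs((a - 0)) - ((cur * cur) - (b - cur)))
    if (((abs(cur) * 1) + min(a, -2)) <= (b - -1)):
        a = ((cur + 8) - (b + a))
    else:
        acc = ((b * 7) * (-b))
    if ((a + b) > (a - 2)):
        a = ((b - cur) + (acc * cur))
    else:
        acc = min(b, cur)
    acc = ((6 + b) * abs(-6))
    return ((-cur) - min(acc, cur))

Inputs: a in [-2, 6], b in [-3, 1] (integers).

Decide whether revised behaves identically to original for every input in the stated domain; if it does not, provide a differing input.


Not equivalent: a=-2, b=-3 separates them (-34 vs -37).
original: cur := 19 | acc := -381 | ((abs(cur) + min(a, -2)) <= (b - -1)): false | acc := -63 | ((a + b) > (a - 2)): false | acc := -3 | acc := 15 | result -34
revised: cur := 19 | acc := -381 | (((abs(cur) * 1) + min(a, -2)) <= (b - -1)): false | acc := -63 | ((a + b) > (a - 2)): false | acc := -3 | acc := 18 | result -37
verdict: not equivalent; witness: a=-2, b=-3


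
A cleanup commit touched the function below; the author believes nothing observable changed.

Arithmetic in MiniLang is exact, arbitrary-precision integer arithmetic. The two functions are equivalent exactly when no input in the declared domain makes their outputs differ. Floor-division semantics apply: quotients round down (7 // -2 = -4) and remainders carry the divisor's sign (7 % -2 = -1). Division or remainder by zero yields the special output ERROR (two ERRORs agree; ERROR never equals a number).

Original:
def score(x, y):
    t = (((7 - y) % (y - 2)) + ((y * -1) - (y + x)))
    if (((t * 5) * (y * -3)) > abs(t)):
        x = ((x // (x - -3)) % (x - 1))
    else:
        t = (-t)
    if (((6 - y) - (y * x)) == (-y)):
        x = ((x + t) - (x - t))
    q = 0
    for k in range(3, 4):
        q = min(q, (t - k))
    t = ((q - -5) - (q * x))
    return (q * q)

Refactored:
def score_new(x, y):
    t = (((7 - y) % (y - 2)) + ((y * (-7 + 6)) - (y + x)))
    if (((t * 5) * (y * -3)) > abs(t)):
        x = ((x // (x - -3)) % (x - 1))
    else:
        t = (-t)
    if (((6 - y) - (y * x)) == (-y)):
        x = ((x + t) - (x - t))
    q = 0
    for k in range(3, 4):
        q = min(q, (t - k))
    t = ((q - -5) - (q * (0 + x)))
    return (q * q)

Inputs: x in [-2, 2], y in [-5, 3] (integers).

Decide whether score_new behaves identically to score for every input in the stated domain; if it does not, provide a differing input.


Behavior is preserved: although constant usage differs, and arithmetic usage differs, the outputs never diverge.
As a probe, take x=0, y=-1: score runs t=1, then (((t * 5) * (y * -3)) > abs(t)) is true, then x=0, then (((6 - y) - (y * x)) == (-y)) is false, then q=0, then (k=3), then q=-2, then t=3, then returns 4; score_new runs t=1, then (((t * 5) * (y * -3)) > abs(t)) is true, then x=0, then (((6 - y) - (y * x)) == (-y)) is false, then q=0, then (k=3), then q=-2, then t=3, then returns 4; both end at 4.
Across all 45 domain points the two functions coincide.
verdict: equivalent


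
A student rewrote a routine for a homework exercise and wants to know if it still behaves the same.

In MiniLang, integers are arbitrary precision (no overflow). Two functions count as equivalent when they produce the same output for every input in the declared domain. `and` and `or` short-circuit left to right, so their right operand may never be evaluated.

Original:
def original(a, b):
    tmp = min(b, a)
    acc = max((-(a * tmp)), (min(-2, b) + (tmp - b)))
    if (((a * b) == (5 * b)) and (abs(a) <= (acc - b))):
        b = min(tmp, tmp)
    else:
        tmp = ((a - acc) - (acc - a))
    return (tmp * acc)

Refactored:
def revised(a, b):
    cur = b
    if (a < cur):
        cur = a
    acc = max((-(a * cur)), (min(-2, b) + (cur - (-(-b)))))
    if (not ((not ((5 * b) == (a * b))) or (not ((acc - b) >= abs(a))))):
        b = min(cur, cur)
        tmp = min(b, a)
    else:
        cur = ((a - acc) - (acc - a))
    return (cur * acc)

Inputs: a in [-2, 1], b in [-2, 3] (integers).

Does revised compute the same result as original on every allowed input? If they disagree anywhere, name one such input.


The two versions differ — the changes include statement counts differ; local variable names differ; branching structure differs; comparison usage differs; boolean connective usage differs.
As a probe, take a=-2, b=2: original runs tmp=-2, then acc=-4, then (((a * b) == (5 * b)) and (abs(a) <= (acc - b))) is false, then tmp=4, then returns -16; revised runs cur=2, then (a < cur) is true, then cur=-2, then acc=-4, then (not ((not ((5 * b) == (a * b))) or (not ((acc - b) >= abs(a))))) is false, then cur=4, then returns -16; both end at -16.
Sweeping the whole domain (24 inputs) finds no disagreement.
verdict: equivalent


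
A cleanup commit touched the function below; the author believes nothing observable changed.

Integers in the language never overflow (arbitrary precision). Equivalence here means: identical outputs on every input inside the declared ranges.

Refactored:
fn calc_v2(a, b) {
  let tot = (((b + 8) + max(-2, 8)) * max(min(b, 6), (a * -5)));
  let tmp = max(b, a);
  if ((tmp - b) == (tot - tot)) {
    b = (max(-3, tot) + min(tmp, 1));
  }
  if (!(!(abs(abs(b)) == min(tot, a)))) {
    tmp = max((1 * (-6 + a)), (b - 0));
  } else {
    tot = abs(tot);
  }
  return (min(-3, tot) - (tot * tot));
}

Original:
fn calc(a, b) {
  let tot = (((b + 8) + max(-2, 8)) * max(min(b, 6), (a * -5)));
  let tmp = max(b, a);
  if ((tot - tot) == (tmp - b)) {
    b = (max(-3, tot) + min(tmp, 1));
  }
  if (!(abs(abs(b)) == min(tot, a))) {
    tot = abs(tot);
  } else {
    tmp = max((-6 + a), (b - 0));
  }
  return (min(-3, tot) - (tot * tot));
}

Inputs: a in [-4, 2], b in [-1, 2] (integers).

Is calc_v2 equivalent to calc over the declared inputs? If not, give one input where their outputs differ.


Differences: boolean connective usage differs, constant usage differs, arithmetic usage differs — yet all 28 inputs agree.
verdict: equivalent


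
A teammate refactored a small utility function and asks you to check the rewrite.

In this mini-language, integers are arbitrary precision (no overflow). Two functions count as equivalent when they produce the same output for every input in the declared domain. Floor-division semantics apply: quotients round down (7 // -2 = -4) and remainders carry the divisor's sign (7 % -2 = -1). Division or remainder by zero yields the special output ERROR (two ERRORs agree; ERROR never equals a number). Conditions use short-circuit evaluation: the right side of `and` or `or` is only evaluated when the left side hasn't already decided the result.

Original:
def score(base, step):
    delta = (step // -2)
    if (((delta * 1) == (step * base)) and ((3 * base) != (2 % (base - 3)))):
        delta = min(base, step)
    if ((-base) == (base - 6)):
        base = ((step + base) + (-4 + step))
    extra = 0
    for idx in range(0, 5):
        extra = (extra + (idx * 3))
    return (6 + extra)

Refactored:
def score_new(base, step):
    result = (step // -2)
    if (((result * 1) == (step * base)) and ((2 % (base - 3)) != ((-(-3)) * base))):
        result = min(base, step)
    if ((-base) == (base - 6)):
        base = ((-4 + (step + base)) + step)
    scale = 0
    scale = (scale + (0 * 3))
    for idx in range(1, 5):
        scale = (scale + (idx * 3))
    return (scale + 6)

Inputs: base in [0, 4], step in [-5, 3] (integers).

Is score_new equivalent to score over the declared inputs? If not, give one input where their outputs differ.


The two versions differ — the changes include statement counts differ, loop structure differs, arithmetic usage differs, constant usage differs, local variable names differ.
One worked example (base=2, step=2) — score: delta = -1; (((delta * 1) == (step * base)) and ((3 * base) != (2 % (base - 3)))) -> false; ((-base) == (base - 6)) -> false; extra = 0; [idx=0]; extra = 0; [idx=1]; extra = 3; [idx=2]; extra = 9; [idx=3]; extra = 18; [idx=4]; extra = 30; return 36; score_new: result = -1; (((result * 1) == (step * base)) and ((2 % (base - 3)) != ((-(-3)) * base))) -> false; ((-base) == (base - 6)) -> false; scale = 0; scale = 0; [idx=1]; scale = 3; [idx=2]; scale = 9; [idx=3]; scale = 18; [idx=4]; scale = 30; return 36; agreement on 36.
Across all 45 domain points the two functions coincide.
verdict: equivalent


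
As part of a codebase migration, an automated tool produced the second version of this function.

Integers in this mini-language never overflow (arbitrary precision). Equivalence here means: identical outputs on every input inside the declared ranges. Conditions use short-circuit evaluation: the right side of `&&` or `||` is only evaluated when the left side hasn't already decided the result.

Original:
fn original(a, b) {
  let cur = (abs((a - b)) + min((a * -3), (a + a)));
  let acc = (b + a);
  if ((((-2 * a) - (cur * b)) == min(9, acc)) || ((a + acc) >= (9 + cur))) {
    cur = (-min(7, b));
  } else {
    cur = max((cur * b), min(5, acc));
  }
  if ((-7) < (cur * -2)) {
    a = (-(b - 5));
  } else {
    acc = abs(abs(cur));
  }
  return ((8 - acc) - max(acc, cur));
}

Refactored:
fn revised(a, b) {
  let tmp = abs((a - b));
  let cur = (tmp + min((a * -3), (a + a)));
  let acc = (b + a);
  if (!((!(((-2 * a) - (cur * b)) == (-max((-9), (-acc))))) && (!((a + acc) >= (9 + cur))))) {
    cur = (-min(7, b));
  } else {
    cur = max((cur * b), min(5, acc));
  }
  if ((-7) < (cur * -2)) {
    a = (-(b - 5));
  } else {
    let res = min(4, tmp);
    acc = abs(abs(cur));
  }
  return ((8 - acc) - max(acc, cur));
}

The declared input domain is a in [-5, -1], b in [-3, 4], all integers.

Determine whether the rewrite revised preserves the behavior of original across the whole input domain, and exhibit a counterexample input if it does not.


The two are interchangeable: boolean connective usage differs, plus min/max/abs usage differs, plus local variable names differ, plus constant usage differs, plus statement counts differ, and every declared input agrees.
As a probe, take a=-5, b=3: original runs cur becomes -2; next acc becomes -2; next ((((-2 * a) - (cur * b)) == min(9, acc)) || ((a + acc) >= (9 + cur))) evaluates to false; next cur becomes -2; next ((-7) < (cur * -2)) evaluates to true; next a becomes 2; next final value 12; revised runs tmp becomes 8; next cur becomes -2; next acc becomes -2; next (!((!(((-2 * a) - (cur * b)) == (-max((-9), (-acc))))) && (!((a + acc) >= (9 + cur))))) evaluates to false; next cur becomes -2; next ((-7) < (cur * -2)) evaluates to true; next a becomes 2; next final value 12; both end at 12.
An exhaustive pass over the 40 declared inputs shows identical outputs.
verdict: equivalent


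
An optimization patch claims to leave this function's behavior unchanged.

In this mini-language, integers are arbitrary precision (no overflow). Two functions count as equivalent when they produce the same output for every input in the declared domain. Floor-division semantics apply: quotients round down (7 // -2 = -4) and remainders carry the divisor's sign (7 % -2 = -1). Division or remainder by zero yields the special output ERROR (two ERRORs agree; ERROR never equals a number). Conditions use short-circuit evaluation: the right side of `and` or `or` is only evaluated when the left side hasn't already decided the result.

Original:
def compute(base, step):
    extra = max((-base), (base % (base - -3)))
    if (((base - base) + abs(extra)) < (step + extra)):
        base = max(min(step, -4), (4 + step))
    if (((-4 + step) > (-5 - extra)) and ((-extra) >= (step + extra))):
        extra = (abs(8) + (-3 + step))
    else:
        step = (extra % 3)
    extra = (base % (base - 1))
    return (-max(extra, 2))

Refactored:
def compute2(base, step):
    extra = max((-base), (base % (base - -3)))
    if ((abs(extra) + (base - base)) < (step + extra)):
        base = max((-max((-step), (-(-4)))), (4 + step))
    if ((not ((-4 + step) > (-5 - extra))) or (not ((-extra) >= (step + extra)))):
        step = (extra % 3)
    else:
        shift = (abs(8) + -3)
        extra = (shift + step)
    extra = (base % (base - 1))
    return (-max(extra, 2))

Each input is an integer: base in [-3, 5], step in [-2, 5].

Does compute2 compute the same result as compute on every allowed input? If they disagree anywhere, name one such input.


Behavior is preserved: although statement counts differ; and min/max/abs usage differs; and boolean connective usage differs; and local variable names differ, the outputs never diverge.
Spot check at base=4, step=5 — compute: extra := 4 | (((base - base) + abs(extra)) < (step + extra)): true | base := 9 | (((-4 + step) > (-5 - extra)) and ((-extra) >= (step + extra))): false | step := 1 | extra := 1 | result -2. compute2: extra := 4 | ((abs(extra) + (base - base)) < (step + extra)): true | base := 9 | ((not ((-4 + step) > (-5 - extra))) or (not ((-extra) >= (step + extra)))): true | step := 1 | extra := 1 | result -2. Both give -2.
Every one of the 72 inputs gives matching results.
verdict: equivalent


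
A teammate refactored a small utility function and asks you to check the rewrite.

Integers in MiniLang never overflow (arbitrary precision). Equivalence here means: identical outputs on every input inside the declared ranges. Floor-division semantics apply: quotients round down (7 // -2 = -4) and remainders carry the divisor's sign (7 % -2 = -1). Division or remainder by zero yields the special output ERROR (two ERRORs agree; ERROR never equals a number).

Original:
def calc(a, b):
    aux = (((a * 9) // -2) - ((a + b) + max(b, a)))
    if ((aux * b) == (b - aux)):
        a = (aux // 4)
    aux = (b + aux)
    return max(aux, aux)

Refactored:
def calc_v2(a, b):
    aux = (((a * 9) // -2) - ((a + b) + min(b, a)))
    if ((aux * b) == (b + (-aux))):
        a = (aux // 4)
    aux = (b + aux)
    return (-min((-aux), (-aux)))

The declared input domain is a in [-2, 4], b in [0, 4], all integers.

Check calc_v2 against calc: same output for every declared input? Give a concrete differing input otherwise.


On input a=-2, b=0, calc returns 11 while calc_v2 returns 13.
verdict: not equivalent; witness: a=-2, b=0


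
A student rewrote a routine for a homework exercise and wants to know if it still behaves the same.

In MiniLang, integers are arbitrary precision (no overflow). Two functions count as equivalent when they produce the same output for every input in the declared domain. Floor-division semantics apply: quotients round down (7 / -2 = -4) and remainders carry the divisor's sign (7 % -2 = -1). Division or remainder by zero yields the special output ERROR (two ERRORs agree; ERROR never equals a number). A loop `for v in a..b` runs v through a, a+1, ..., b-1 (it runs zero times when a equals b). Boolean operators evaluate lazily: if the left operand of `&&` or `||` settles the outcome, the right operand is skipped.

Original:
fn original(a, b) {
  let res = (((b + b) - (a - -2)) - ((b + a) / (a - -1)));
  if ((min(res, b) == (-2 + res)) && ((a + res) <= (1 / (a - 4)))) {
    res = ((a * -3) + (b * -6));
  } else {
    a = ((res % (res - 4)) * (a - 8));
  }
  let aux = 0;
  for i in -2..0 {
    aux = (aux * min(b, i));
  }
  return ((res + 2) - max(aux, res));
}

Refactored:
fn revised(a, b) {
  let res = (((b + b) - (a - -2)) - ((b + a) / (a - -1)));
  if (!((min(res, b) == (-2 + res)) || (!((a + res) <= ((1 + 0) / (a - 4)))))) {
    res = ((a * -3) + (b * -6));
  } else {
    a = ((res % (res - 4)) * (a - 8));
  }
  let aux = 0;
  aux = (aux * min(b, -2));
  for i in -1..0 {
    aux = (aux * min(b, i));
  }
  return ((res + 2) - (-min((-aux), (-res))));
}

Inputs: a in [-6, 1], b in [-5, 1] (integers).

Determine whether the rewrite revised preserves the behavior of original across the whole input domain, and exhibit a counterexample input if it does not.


Evaluate both at a=-6, b=-5.
original: res=-8, then ((min(res, b) == (-2 + res)) && ((a + res) <= (1 / (a - 4)))) is false, then a=112, then aux=0, then (i=-2), then aux=0, then (i=-1), then aux=0, then returns -6
revised: res=-8, then (!((min(res, b) == (-2 + res)) || (!((a + res) <= ((1 + 0) / (a - 4)))))) is true, then res=48, then aux=0, then aux=0, then (i=-1), then aux=0, then returns 2
-6 against 2: the behavior changed.
verdict: not equivalent; witness: a=-6, b=-5


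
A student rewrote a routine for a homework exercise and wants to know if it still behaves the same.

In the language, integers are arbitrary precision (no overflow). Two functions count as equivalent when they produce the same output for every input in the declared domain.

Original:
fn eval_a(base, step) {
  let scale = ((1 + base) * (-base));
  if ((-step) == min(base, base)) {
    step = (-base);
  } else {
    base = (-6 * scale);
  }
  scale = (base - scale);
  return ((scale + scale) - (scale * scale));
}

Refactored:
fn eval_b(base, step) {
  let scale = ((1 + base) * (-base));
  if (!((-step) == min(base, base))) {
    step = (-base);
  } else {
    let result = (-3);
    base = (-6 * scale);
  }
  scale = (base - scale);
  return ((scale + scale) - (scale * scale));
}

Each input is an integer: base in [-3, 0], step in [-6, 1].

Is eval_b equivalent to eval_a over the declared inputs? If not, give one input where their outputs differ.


Input base=-3, step=-6: -1680 from eval_a versus -3 from eval_b.
verdict: not equivalent; witness: base=-3, step=-6


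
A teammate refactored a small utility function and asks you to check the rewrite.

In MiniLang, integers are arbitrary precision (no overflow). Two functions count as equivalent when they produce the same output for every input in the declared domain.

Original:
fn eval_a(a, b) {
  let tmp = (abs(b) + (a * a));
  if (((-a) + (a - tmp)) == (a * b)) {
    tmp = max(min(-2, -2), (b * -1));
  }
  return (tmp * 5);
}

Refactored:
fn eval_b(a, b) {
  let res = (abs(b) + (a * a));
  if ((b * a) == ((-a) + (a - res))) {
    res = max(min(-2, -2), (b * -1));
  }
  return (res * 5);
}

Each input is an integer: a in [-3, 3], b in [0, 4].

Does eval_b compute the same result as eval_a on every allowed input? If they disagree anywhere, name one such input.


The two are interchangeable: local variable names differ, and every declared input agrees.
Spot check at a=3, b=1 — eval_a: tmp=10, then (((-a) + (a - tmp)) == (a * b)) is false, then returns 50. eval_b: res=10, then ((b * a) == ((-a) + (a - res))) is false, then returns 50. Both give 50.
Sweeping the whole domain (35 inputs) finds no disagreement.
verdict: equivalent


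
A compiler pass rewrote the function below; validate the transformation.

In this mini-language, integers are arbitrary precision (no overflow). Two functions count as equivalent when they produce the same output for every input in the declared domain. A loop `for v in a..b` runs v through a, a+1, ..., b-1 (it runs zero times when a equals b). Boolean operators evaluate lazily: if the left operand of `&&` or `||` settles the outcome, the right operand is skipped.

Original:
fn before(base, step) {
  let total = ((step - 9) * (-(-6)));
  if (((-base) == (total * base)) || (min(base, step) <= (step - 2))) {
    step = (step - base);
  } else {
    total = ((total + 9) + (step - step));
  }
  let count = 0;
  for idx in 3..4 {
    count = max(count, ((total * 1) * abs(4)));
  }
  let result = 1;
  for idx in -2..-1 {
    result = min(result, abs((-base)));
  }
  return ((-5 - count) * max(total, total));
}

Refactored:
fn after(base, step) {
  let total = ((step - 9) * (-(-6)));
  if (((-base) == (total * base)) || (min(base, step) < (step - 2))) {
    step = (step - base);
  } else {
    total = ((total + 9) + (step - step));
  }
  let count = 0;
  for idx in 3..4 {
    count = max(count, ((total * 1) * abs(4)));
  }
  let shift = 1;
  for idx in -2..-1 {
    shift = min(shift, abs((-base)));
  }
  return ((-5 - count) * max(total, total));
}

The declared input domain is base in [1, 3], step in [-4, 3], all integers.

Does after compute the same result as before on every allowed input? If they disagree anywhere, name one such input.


Run the pair on base=1, step=3.
before: total becomes -36; next (((-base) == (total * base)) || (min(base, step) <= (step - 2))) evaluates to true; next step becomes 2; next count becomes 0; next at idx=3:; next count becomes 0; next result becomes 1; next at idx=-2:; next result becomes 1; next final value 180
after: total becomes -36; next (((-base) == (total * base)) || (min(base, step) < (step - 2))) evaluates to false; next total becomes -27; next count becomes 0; next at idx=3:; next count becomes 0; next shift becomes 1; next at idx=-2:; next shift becomes 1; next final value 135
180 against 135: the behavior changed.
verdict: not equivalent; witness: base=1, step=3
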